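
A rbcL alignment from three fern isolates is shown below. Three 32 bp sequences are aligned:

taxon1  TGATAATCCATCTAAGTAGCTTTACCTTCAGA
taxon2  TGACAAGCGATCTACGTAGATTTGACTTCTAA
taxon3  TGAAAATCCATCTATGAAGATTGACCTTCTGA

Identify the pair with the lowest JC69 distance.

taxon1–taxon2: 9/32 differ, p = 0.281, d = 0.353.
taxon1–taxon3: 6/32 differ, p = 0.188, d = 0.216.
taxon2–taxon3: 9/32 differ, p = 0.281, d = 0.353.
The smallest distance is between taxon1 and taxon3.

taxon1 and taxon3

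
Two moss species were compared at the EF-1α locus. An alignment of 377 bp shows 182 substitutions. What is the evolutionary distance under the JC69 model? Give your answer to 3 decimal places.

0.774

p = 182/377 ≈ 0.482759.
d = −(3/4) ln(1 − 4p/3) = −0.75 ln(1 − 0.643679) = −0.75 ln(0.356321)
  = −0.75 × (-1.031923) = 0.773942 substitutions/site.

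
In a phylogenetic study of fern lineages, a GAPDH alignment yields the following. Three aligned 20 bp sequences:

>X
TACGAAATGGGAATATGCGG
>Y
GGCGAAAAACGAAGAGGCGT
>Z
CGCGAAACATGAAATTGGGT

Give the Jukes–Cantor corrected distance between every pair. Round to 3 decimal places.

X–Y: 8/20 sites differ → p = 0.4, d = −0.75 ln(1 − 0.533333) = 0.571605 ≈ 0.572.
X–Z: 9/20 sites differ → p = 0.45, d = −0.75 ln(1 − 0.6) = 0.687218 ≈ 0.687.
Y–Z: 7/20 sites differ → p = 0.35, d = −0.75 ln(1 − 0.466667) = 0.471457 ≈ 0.471.

d(X,Y) = 0.572, d(X,Z) = 0.687, d(Y,Z) = 0.471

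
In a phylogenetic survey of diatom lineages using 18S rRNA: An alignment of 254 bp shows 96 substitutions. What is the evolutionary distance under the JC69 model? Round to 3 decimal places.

0.526

p = 96/254 ≈ 0.377953.
d = −(3/4) ln(1 − 4p/3) = −0.75 ln(1 − 0.503937) = −0.75 ln(0.496063)
  = −0.75 × (-0.701052) = 0.525789 substitutions/site.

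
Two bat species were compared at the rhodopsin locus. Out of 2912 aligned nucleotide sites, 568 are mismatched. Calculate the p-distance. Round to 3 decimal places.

p = 568/2912 = 0.195054… ≈ 0.195 (to 3 d.p.).

0.195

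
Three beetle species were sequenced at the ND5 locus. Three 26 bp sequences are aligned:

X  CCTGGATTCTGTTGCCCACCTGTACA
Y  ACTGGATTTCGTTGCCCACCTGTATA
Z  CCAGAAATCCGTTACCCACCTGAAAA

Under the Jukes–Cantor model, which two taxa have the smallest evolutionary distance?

X and Y

X–Y: 4/26 differ, p = 0.154, d = 0.172.
X–Z: 7/26 differ, p = 0.269, d = 0.334.
Y–Z: 8/26 differ, p = 0.308, d = 0.396.
The smallest distance is between X and Y.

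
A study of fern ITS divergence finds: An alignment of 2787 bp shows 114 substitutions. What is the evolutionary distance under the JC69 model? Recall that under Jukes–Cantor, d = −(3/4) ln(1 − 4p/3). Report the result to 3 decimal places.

0.042

p = 114/2787 ≈ 0.040904.
d = −(3/4) ln(1 − 4p/3) = −0.75 ln(1 − 0.054539) = −0.75 ln(0.945461)
  = −0.75 × (-0.056083) = 0.042062 substitutions/site.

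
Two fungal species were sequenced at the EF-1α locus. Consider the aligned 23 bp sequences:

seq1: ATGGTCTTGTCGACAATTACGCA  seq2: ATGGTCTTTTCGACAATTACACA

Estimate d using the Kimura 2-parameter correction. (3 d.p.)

Of 23 sites, 1 differences are transitions and 1 are transversions, so P = 1/23 ≈ 0.043478 and Q = 1/23 ≈ 0.043478.
Under the Kimura two-parameter model, d = −½ ln(1 − 2P − Q) − ¼ ln(1 − 2Q).
1 − 2P − Q = 0.869566, giving −½ ln(0.869566) = 0.069881.
1 − 2Q = 0.913044, giving −¼ ln(0.913044) = 0.022743.
d = 0.069881 + 0.022743 = 0.092624.

0.093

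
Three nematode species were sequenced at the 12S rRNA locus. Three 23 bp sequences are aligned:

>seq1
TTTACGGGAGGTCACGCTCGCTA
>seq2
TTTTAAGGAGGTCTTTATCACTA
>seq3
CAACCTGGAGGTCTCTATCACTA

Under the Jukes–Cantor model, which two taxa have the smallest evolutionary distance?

seq2 and seq3

seq1–seq2: 8/23 differ, p = 0.348, d = 0.467.
seq1–seq3: 9/23 differ, p = 0.391, d = 0.553.
seq2–seq3: 7/23 differ, p = 0.304, d = 0.390.
The smallest distance is between seq2 and seq3.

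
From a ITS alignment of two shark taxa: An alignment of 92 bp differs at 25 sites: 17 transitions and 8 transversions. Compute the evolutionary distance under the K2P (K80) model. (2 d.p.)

P = 17/92 ≈ 0.184783 and Q = 8/92 ≈ 0.086957.
Under the Kimura two-parameter model, d = −½ ln(1 − 2P − Q) − ¼ ln(1 − 2Q).
1 − 2P − Q = 0.543477, giving −½ ln(0.543477) = 0.304884.
1 − 2Q = 0.826086, giving −¼ ln(0.826086) = 0.047764.
d = 0.304884 + 0.047764 = 0.352648.

0.35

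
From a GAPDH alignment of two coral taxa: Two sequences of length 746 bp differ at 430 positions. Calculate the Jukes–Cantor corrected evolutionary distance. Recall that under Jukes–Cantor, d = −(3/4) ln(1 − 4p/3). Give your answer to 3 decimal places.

1.098

p = 430/746 ≈ 0.576408.
d = −(3/4) ln(1 − 4p/3) = −0.75 ln(1 − 0.768544) = −0.75 ln(0.231456)
  = −0.75 × (-1.463365) = 1.097524 substitutions/site.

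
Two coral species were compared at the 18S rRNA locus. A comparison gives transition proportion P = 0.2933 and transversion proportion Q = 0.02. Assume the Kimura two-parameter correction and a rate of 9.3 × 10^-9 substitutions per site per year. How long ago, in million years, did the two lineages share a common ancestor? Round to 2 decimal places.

Under the Kimura two-parameter model, d = −½ ln(1 − 2P − Q) − ¼ ln(1 − 2Q).
1 − 2P − Q = 0.3934, giving −½ ln(0.3934) = 0.466464.
1 − 2Q = 0.96, giving −¼ ln(0.96) = 0.010205.
d = 0.466464 + 0.010205 = 0.476669.
Under a molecular clock d = 2μt, so t = d/(2μ) = 0.476669 / (2 × 9.3 × 10^-9) = 25.63 million years.

25.63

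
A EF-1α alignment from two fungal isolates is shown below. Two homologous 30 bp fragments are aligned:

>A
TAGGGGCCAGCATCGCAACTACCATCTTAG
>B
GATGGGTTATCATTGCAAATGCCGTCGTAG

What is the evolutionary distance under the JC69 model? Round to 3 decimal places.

0.441

The sequences differ at 10 of 30 sites (1, 3, 7, 8, 10, 14, 19, 21, 24, 27), so p = 10/30 ≈ 0.333333.
d = −(3/4) ln(1 − 4p/3) = −0.75 ln(1 − 0.444444) = −0.75 ln(0.555556)
  = −0.75 × (-0.587786) = 0.440840 substitutions/site.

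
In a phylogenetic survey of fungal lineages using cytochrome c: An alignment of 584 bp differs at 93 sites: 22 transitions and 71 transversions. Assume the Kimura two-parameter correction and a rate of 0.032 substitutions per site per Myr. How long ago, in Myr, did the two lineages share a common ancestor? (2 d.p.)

P = 22/584 ≈ 0.037671 and Q = 71/584 ≈ 0.121575.
Under the Kimura two-parameter model, d = −½ ln(1 − 2P − Q) − ¼ ln(1 − 2Q).
1 − 2P − Q = 0.803083, giving −½ ln(0.803083) = 0.109649.
1 − 2Q = 0.75685, giving −¼ ln(0.75685) = 0.069648.
d = 0.109649 + 0.069648 = 0.179297.
Under a molecular clock d = 2μt, so t = d/(2μ) = 0.179297 / (2 × 0.032) = 2.80 Myr.

2.80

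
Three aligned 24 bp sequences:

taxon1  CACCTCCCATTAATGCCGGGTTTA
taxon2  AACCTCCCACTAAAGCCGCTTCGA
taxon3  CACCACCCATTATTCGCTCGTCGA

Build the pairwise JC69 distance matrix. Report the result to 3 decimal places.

d(taxon1,taxon2) = 0.369, d(taxon1,taxon3) = 0.441, d(taxon2,taxon3) = 0.520

taxon1–taxon2: 7/24 sites differ → p ≈ 0.291667, d = −0.75 ln(1 − 0.388889) = 0.369358 ≈ 0.369.
taxon1–taxon3: 8/24 sites differ → p ≈ 0.333333, d = −0.75 ln(1 − 0.444444) = 0.440839 ≈ 0.441.
taxon2–taxon3: 9/24 sites differ → p = 0.375, d = −0.75 ln(1 − 0.5) = 0.519860 ≈ 0.520.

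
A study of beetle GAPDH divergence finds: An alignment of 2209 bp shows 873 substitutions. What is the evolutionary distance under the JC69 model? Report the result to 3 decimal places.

p = 873/2209 ≈ 0.395201.
d = −(3/4) ln(1 − 4p/3) = −0.75 ln(1 − 0.526935) = −0.75 ln(0.473065)
  = −0.75 × (-0.748522) = 0.561392 substitutions/site.

0.561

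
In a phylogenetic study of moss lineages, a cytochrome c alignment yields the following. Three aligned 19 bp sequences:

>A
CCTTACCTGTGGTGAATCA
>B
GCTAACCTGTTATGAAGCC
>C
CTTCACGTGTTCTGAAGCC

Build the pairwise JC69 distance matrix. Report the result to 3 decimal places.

A–B: 6/19 sites differ → p ≈ 0.315789, d = −0.75 ln(1 − 0.421052) = 0.409907 ≈ 0.410.
A–C: 7/19 sites differ → p ≈ 0.368421, d = −0.75 ln(1 − 0.491228) = 0.506816 ≈ 0.507.
B–C: 5/19 sites differ → p ≈ 0.263158, d = −0.75 ln(1 − 0.350877) = 0.324100 ≈ 0.324.

d(A,B) = 0.410, d(A,C) = 0.507, d(B,C) = 0.324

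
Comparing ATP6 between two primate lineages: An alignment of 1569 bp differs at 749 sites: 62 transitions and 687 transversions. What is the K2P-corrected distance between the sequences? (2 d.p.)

P = 62/1569 ≈ 0.039516 and Q = 687/1569 ≈ 0.437859.
Under the Kimura two-parameter model, d = −½ ln(1 − 2P − Q) − ¼ ln(1 − 2Q).
1 − 2P − Q = 0.483109, giving −½ ln(0.483109) = 0.363756.
1 − 2Q = 0.124282, giving −¼ ln(0.124282) = 0.521301.
d = 0.363756 + 0.521301 = 0.885057.

0.89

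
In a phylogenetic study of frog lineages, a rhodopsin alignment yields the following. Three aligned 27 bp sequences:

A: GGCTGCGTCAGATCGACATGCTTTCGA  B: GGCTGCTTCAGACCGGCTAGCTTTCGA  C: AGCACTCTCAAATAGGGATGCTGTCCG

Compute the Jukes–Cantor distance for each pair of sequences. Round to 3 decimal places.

d(A,B) = 0.213, d(A,C) = 0.673, d(B,C) = 0.882

A–B: 5/27 sites differ → p ≈ 0.185185, d = −0.75 ln(1 − 0.246913) = 0.212681 ≈ 0.213.
A–C: 12/27 sites differ → p ≈ 0.444444, d = −0.75 ln(1 − 0.592592) = 0.673455 ≈ 0.673.
B–C: 14/27 sites differ → p ≈ 0.518519, d = −0.75 ln(1 − 0.691359) = 0.881682 ≈ 0.882.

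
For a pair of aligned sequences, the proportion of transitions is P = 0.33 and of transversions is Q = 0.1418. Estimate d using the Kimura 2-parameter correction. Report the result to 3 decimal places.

Under the Kimura two-parameter model, d = −½ ln(1 − 2P − Q) − ¼ ln(1 − 2Q).
1 − 2P − Q = 0.1982, giving −½ ln(0.1982) = 0.809239.
1 − 2Q = 0.7164, giving −¼ ln(0.7164) = 0.083379.
d = 0.809239 + 0.083379 = 0.892618.

0.893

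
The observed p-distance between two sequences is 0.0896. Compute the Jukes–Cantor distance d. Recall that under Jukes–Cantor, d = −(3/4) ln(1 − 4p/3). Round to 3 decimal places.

0.095

d = −(3/4) ln(1 − 4p/3) = −0.75 ln(1 − 0.119467) = −0.75 ln(0.880533)
  = −0.75 × (-0.127228) = 0.095421 substitutions/site.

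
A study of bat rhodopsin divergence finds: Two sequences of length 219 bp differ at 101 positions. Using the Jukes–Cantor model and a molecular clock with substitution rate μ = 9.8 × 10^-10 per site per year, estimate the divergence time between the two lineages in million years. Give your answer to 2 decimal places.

365.16

p = 101/219 ≈ 0.461187.
d = −(3/4) ln(1 − 4p/3) = −0.75 ln(1 − 0.614916) = −0.75 ln(0.385084)
  = −0.75 × (-0.954294) = 0.715721 substitutions/site.
Under a molecular clock d = 2μt, so t = d/(2μ) = 0.715721 / (2 × 9.8 × 10^-10) = 365.16 million years.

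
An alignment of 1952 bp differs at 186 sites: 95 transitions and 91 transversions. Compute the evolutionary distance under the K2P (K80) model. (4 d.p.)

0.1022

P = 95/1952 ≈ 0.048668 and Q = 91/1952 ≈ 0.046619.
Under the Kimura two-parameter model, d = −½ ln(1 − 2P − Q) − ¼ ln(1 − 2Q).
1 − 2P − Q = 0.856045, giving −½ ln(0.856045) = 0.077716.
1 − 2Q = 0.906762, giving −¼ ln(0.906762) = 0.024469.
d = 0.077716 + 0.024469 = 0.102185.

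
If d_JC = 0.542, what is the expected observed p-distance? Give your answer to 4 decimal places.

0.3859

p = (3/4)(1 − e^(−4d/3)) = 0.75 × (1 − e^(-0.722667)) = 0.75 × (1 − 0.485456) = 0.385908.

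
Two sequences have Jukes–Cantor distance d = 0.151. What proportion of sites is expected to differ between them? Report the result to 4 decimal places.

0.1368

p = (3/4)(1 − e^(−4d/3)) = 0.75 × (1 − e^(-0.201333)) = 0.75 × (1 − 0.817640) = 0.136770.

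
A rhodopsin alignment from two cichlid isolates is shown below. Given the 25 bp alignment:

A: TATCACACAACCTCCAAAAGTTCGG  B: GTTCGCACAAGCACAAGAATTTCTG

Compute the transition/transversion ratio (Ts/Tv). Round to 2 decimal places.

0.29

Transitions are A↔G and C↔T; transversions are all other mismatches.
Transitions: 2. Transversions: 7.
R = 2/7 = 0.285714… ≈ 0.29 (to 2 d.p.).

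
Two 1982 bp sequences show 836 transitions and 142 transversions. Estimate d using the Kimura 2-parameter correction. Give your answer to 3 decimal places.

P = 836/1982 ≈ 0.421796 and Q = 142/1982 ≈ 0.071645.
Under the Kimura two-parameter model, d = −½ ln(1 − 2P − Q) − ¼ ln(1 − 2Q).
1 − 2P − Q = 0.084763, giving −½ ln(0.084763) = 1.233948.
1 − 2Q = 0.85671, giving −¼ ln(0.85671) = 0.038664.
d = 1.233948 + 0.038664 = 1.272612.

1.273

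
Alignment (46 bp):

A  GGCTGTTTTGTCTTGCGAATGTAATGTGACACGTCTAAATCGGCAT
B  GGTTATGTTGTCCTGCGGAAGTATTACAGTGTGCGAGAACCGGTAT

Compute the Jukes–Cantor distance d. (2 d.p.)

The sequences differ at 20 of 46 sites, so p = 20/46 ≈ 0.434783.
d = −(3/4) ln(1 − 4p/3) = −0.75 ln(1 − 0.579711) = −0.75 ln(0.420289)
  = −0.75 × (-0.866813) = 0.650110 substitutions/site.

0.65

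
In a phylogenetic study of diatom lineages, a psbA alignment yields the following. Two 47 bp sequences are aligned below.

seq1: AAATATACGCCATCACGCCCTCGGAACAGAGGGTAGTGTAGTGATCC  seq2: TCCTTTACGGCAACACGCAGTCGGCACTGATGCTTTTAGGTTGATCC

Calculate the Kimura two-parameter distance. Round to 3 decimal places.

Of 47 sites, 2 differences are transitions and 16 are transversions, so P = 2/47 ≈ 0.042553 and Q = 16/47 ≈ 0.340426.
Under the Kimura two-parameter model, d = −½ ln(1 − 2P − Q) − ¼ ln(1 − 2Q).
1 − 2P − Q = 0.574468, giving −½ ln(0.574468) = 0.277155.
1 − 2Q = 0.319148, giving −¼ ln(0.319148) = 0.285525.
d = 0.277155 + 0.285525 = 0.562680.

0.563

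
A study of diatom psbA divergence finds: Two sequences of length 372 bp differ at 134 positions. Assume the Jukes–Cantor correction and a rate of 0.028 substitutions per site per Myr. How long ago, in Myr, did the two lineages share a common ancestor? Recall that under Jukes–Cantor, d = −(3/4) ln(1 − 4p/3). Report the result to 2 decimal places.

p = 134/372 ≈ 0.360215.
d = −(3/4) ln(1 − 4p/3) = −0.75 ln(1 − 0.480287) = −0.75 ln(0.519713)
  = −0.75 × (-0.654479) = 0.490859 substitutions/site.
Under a molecular clock d = 2μt, so t = d/(2μ) = 0.490859 / (2 × 0.028) = 8.77 Myr.

8.77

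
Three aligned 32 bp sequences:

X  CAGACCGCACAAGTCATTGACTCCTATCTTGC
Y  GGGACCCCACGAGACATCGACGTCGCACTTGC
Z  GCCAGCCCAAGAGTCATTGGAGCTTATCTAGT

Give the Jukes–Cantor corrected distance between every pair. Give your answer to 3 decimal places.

X–Y: 11/32 sites differ → p = 0.34375, d = −0.75 ln(1 − 0.458333) = 0.459828 ≈ 0.460.
X–Z: 13/32 sites differ → p = 0.40625, d = −0.75 ln(1 − 0.541667) = 0.585119 ≈ 0.585.
Y–Z: 15/32 sites differ → p = 0.46875, d = −0.75 ln(1 − 0.625) = 0.735622 ≈ 0.736.

d(X,Y) = 0.460, d(X,Z) = 0.585, d(Y,Z) = 0.736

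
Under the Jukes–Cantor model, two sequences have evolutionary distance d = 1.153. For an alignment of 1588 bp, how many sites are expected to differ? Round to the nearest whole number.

935

Invert JC69: p = (3/4)(1 − e^(−4d/3)) = 0.75 × (1 − e^(-1.537333)) = 0.75 × (1 − 0.214954) = 0.588785.
Expected differing sites = pL ≈ 0.588785 × 1588 = 934.99058 ≈ 935.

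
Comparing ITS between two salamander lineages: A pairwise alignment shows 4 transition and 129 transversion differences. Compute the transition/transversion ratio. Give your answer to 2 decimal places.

0.03

R = 4/129 = 0.031007… ≈ 0.03 (to 2 d.p.).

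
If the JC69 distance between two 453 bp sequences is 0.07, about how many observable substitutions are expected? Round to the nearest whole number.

30

Invert JC69: p = (3/4)(1 − e^(−4d/3)) = 0.75 × (1 − e^(-0.093333)) = 0.75 × (1 − 0.910890) = 0.066833.
Expected differing sites = pL ≈ 0.066833 × 453 = 30.275349 ≈ 30.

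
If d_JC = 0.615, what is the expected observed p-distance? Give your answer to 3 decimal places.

p = (3/4)(1 − e^(−4d/3)) = 0.75 × (1 − e^(-0.82)) = 0.75 × (1 − 0.440432) = 0.419676.

0.420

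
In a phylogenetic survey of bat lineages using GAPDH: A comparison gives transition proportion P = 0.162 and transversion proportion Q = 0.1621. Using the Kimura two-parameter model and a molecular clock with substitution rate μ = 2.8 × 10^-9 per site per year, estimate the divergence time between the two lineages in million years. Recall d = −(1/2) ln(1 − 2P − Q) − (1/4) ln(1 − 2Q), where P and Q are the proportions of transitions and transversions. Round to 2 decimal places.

76.93

Under the Kimura two-parameter model, d = −½ ln(1 − 2P − Q) − ¼ ln(1 − 2Q).
1 − 2P − Q = 0.5139, giving −½ ln(0.5139) = 0.332863.
1 − 2Q = 0.6758, giving −¼ ln(0.6758) = 0.097965.
d = 0.332863 + 0.097965 = 0.430828.
Under a molecular clock d = 2μt, so t = d/(2μ) = 0.430828 / (2 × 2.8 × 10^-9) = 76.93 million years.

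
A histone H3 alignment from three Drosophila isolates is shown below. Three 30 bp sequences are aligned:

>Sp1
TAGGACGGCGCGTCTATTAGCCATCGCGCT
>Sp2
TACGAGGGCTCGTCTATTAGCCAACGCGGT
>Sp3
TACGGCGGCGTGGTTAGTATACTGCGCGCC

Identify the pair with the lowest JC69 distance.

Sp1 and Sp2

Sp1–Sp2: 5/30 differ, p = 0.167, d = 0.188.
Sp1–Sp3: 11/30 differ, p = 0.367, d = 0.503.
Sp2–Sp3: 13/30 differ, p = 0.433, d = 0.647.
The smallest distance is between Sp1 and Sp2.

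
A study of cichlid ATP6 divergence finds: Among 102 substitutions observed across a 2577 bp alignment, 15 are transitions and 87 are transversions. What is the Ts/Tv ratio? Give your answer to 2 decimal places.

R = 15/87 = 0.172413… ≈ 0.17 (to 2 d.p.).

0.17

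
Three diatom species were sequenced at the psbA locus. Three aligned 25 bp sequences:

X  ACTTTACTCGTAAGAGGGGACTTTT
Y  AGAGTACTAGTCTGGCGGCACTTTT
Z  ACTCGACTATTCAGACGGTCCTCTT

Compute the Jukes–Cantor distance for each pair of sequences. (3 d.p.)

X–Y: 9/25 sites differ → p = 0.36, d = −0.75 ln(1 − 0.48) = 0.490445 ≈ 0.490.
X–Z: 9/25 sites differ → p = 0.36, d = −0.75 ln(1 − 0.48) = 0.490445 ≈ 0.490.
Y–Z: 10/25 sites differ → p = 0.4, d = −0.75 ln(1 − 0.533333) = 0.571605 ≈ 0.572.

d(X,Y) = 0.490, d(X,Z) = 0.490, d(Y,Z) = 0.572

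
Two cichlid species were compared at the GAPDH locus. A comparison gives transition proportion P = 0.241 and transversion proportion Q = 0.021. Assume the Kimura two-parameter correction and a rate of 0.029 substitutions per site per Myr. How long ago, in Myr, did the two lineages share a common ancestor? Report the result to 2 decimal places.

6.21

Under the Kimura two-parameter model, d = −½ ln(1 − 2P − Q) − ¼ ln(1 − 2Q).
1 − 2P − Q = 0.497, giving −½ ln(0.497) = 0.349583.
1 − 2Q = 0.958, giving −¼ ln(0.958) = 0.010727.
d = 0.349583 + 0.010727 = 0.360310.
Under a molecular clock d = 2μt, so t = d/(2μ) = 0.360310 / (2 × 0.029) = 6.21 Myr.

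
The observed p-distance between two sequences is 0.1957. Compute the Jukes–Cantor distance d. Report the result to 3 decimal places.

d = −(3/4) ln(1 − 4p/3) = −0.75 ln(1 − 0.260933) = −0.75 ln(0.739067)
  = −0.75 × (-0.302367) = 0.226775 substitutions/site.

0.227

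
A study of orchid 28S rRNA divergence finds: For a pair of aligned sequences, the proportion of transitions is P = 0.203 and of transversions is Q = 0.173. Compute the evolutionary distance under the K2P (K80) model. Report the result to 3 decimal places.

0.539

Under the Kimura two-parameter model, d = −½ ln(1 − 2P − Q) − ¼ ln(1 − 2Q).
1 − 2P − Q = 0.421, giving −½ ln(0.421) = 0.432561.
1 − 2Q = 0.654, giving −¼ ln(0.654) = 0.106162.
d = 0.432561 + 0.106162 = 0.538723.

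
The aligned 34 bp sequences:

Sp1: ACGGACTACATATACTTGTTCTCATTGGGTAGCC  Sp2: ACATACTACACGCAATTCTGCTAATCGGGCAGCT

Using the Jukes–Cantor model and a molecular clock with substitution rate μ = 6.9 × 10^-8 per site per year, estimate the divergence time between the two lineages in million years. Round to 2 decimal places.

3.46

The sequences differ at 12 of 34 sites, so p = 12/34 ≈ 0.352941.
d = −(3/4) ln(1 − 4p/3) = −0.75 ln(1 − 0.470588) = −0.75 ln(0.529412)
  = −0.75 × (-0.635988) = 0.476991 substitutions/site.
Under a molecular clock d = 2μt, so t = d/(2μ) = 0.476991 / (2 × 6.9 × 10^-8) = 3.46 million years.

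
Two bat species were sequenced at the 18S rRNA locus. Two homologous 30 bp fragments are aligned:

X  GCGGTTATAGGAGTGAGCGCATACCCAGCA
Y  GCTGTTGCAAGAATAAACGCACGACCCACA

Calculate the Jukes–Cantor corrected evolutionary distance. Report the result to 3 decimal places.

The sequences differ at 12 of 30 sites, so p = 12/30 = 0.4.
d = −(3/4) ln(1 − 4p/3) = −0.75 ln(1 − 0.533333) = −0.75 ln(0.466667)
  = −0.75 × (-0.762139) = 0.571604 substitutions/site.

0.572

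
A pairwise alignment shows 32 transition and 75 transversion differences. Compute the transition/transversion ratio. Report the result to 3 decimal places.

0.427

R = 32/75 = 0.426666… ≈ 0.427 (to 3 d.p.).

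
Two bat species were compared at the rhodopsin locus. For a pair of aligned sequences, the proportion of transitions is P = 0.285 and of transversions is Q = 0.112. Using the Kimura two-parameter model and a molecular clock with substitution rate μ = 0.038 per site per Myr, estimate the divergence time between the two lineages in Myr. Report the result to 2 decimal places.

8.37

Under the Kimura two-parameter model, d = −½ ln(1 − 2P − Q) − ¼ ln(1 − 2Q).
1 − 2P − Q = 0.318, giving −½ ln(0.318) = 0.572852.
1 − 2Q = 0.776, giving −¼ ln(0.776) = 0.063401.
d = 0.572852 + 0.063401 = 0.636253.
Under a molecular clock d = 2μt, so t = d/(2μ) = 0.636253 / (2 × 0.038) = 8.37 Myr.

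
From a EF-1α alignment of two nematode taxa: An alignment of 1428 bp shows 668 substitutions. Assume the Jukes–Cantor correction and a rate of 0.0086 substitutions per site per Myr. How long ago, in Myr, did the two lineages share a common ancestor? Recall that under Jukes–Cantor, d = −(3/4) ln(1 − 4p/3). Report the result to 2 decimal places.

42.62

p = 668/1428 ≈ 0.467787.
d = −(3/4) ln(1 − 4p/3) = −0.75 ln(1 − 0.623716) = −0.75 ln(0.376284)
  = −0.75 × (-0.977411) = 0.733058 substitutions/site.
Under a molecular clock d = 2μt, so t = d/(2μ) = 0.733058 / (2 × 0.0086) = 42.62 Myr.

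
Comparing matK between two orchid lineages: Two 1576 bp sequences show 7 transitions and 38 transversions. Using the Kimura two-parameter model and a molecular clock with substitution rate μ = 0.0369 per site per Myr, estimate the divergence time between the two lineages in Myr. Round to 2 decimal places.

P = 7/1576 ≈ 0.004442 and Q = 38/1576 ≈ 0.024112.
Under the Kimura two-parameter model, d = −½ ln(1 − 2P − Q) − ¼ ln(1 − 2Q).
1 − 2P − Q = 0.967004, giving −½ ln(0.967004) = 0.016776.
1 − 2Q = 0.951776, giving −¼ ln(0.951776) = 0.012356.
d = 0.016776 + 0.012356 = 0.029132.
Under a molecular clock d = 2μt, so t = d/(2μ) = 0.029132 / (2 × 0.0369) = 0.39 Myr.

0.39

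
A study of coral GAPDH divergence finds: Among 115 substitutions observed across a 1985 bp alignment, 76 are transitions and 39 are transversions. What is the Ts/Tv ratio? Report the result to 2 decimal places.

1.95

R = 76/39 = 1.948717… ≈ 1.95 (to 2 d.p.).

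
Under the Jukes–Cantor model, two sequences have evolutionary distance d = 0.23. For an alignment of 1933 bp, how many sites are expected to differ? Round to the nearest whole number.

Invert JC69: p = (3/4)(1 − e^(−4d/3)) = 0.75 × (1 − e^(-0.306667)) = 0.75 × (1 − 0.735896) = 0.198078.
Expected differing sites = pL ≈ 0.198078 × 1933 = 382.884774 ≈ 383.

383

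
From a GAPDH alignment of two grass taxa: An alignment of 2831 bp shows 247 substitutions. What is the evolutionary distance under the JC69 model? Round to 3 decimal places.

p = 247/2831 ≈ 0.087248.
d = −(3/4) ln(1 − 4p/3) = −0.75 ln(1 − 0.116331) = −0.75 ln(0.883669)
  = −0.75 × (-0.123673) = 0.092755 substitutions/site.

0.093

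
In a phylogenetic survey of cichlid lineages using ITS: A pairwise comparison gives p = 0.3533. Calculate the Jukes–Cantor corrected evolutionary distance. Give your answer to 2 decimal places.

0.48

d = −(3/4) ln(1 − 4p/3) = −0.75 ln(1 − 0.471067) = −0.75 ln(0.528933)
  = −0.75 × (-0.636894) = 0.477671 substitutions/site.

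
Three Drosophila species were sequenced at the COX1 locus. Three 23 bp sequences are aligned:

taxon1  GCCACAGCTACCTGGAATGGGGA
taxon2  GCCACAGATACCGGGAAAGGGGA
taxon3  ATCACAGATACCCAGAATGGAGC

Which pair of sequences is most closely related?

taxon1–taxon2: 3/23 differ, p = 0.130, d = 0.143.
taxon1–taxon3: 7/23 differ, p = 0.304, d = 0.390.
taxon2–taxon3: 7/23 differ, p = 0.304, d = 0.390.
The smallest distance is between taxon1 and taxon2.

taxon1 and taxon2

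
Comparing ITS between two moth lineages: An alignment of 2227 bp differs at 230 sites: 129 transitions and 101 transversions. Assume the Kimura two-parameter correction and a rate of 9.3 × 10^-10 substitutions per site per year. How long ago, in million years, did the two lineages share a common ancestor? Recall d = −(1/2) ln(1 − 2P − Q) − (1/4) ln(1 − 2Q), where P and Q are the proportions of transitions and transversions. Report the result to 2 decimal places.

60.03

P = 129/2227 ≈ 0.057925 and Q = 101/2227 ≈ 0.045352.
Under the Kimura two-parameter model, d = −½ ln(1 − 2P − Q) − ¼ ln(1 − 2Q).
1 − 2P − Q = 0.838798, giving −½ ln(0.838798) = 0.087893.
1 − 2Q = 0.909296, giving −¼ ln(0.909296) = 0.023771.
d = 0.087893 + 0.023771 = 0.111664.
Under a molecular clock d = 2μt, so t = d/(2μ) = 0.111664 / (2 × 9.3 × 10^-10) = 60.03 million years.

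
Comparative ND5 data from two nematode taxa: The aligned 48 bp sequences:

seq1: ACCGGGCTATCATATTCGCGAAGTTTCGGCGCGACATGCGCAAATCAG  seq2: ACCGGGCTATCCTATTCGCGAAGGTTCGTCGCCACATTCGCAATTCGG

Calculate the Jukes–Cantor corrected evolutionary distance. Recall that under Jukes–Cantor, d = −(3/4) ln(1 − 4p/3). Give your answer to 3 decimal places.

The sequences differ at 7 of 48 sites (12, 24, 29, 33, 38, 44, 47), so p = 7/48 ≈ 0.145833.
d = −(3/4) ln(1 − 4p/3) = −0.75 ln(1 − 0.194444) = −0.75 ln(0.805556)
  = −0.75 × (-0.216223) = 0.162167 substitutions/site.

0.162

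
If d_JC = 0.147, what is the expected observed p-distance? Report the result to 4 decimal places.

p = (3/4)(1 − e^(−4d/3)) = 0.75 × (1 − e^(-0.196)) = 0.75 × (1 − 0.822012) = 0.133491.

0.1335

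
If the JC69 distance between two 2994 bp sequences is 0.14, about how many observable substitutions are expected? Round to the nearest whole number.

382

Invert JC69: p = (3/4)(1 − e^(−4d/3)) = 0.75 × (1 − e^(-0.186667)) = 0.75 × (1 − 0.829720) = 0.127710.
Expected differing sites = pL ≈ 0.127710 × 2994 = 382.36374 ≈ 382.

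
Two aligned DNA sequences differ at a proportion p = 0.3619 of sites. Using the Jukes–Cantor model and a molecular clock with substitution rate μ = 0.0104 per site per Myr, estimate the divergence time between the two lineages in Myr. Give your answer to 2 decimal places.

d = −(3/4) ln(1 − 4p/3) = −0.75 ln(1 − 0.482533) = −0.75 ln(0.517467)
  = −0.75 × (-0.658810) = 0.494108 substitutions/site.
Under a molecular clock d = 2μt, so t = d/(2μ) = 0.494108 / (2 × 0.0104) = 23.76 Myr.

23.76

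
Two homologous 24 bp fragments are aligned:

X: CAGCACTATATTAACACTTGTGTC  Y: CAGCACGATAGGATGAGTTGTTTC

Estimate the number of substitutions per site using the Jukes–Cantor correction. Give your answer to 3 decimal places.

0.369

The sequences differ at 7 of 24 sites (7, 11, 12, 14, 15, 17, 22), so p = 7/24 ≈ 0.291667.
d = −(3/4) ln(1 − 4p/3) = −0.75 ln(1 − 0.388889) = −0.75 ln(0.611111)
  = −0.75 × (-0.492477) = 0.369358 substitutions/site.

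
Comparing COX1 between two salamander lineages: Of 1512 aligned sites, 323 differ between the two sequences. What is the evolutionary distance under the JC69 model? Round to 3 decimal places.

0.251

p = 323/1512 ≈ 0.213624.
d = −(3/4) ln(1 − 4p/3) = −0.75 ln(1 − 0.284832) = −0.75 ln(0.715168)
  = −0.75 × (-0.335238) = 0.251429 substitutions/site.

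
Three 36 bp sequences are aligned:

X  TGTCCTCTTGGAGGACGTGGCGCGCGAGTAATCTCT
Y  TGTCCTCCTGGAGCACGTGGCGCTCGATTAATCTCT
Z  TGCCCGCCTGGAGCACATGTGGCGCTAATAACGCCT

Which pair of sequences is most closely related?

X–Y: 4/36 differ, p = 0.111, d = 0.120.
X–Z: 12/36 differ, p = 0.333, d = 0.441.
Y–Z: 11/36 differ, p = 0.306, d = 0.392.
The smallest distance is between X and Y.

X and Y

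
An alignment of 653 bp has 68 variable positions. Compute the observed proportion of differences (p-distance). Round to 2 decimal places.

0.10

p = 68/653 = 0.104134… ≈ 0.10 (to 2 d.p.).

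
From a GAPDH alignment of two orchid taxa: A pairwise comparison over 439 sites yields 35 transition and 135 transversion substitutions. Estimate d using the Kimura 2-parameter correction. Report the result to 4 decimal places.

P = 35/439 ≈ 0.079727 and Q = 135/439 ≈ 0.307517.
Under the Kimura two-parameter model, d = −½ ln(1 − 2P − Q) − ¼ ln(1 − 2Q).
1 − 2P − Q = 0.533029, giving −½ ln(0.533029) = 0.314590.
1 − 2Q = 0.384966, giving −¼ ln(0.384966) = 0.238650.
d = 0.314590 + 0.238650 = 0.553240.

0.5532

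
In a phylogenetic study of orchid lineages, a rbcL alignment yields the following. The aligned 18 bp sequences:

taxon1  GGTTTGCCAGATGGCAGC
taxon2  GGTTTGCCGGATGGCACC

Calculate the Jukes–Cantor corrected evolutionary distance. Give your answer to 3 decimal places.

The sequences differ at 2 of 18 sites (9, 17), so p = 2/18 ≈ 0.111111.
d = −(3/4) ln(1 − 4p/3) = −0.75 ln(1 − 0.148148) = −0.75 ln(0.851852)
  = −0.75 × (-0.160342) = 0.120257 substitutions/site.

0.120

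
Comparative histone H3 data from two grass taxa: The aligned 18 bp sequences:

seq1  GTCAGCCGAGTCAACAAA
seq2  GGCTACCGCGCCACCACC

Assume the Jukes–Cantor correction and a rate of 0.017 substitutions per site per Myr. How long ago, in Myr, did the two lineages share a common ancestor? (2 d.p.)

19.81

The sequences differ at 8 of 18 sites (2, 4, 5, 9, 11, 14, 17, 18), so p = 8/18 ≈ 0.444444.
d = −(3/4) ln(1 − 4p/3) = −0.75 ln(1 − 0.592592) = −0.75 ln(0.407408)
  = −0.75 × (-0.897940) = 0.673455 substitutions/site.
Under a molecular clock d = 2μt, so t = d/(2μ) = 0.673455 / (2 × 0.017) = 19.81 Myr.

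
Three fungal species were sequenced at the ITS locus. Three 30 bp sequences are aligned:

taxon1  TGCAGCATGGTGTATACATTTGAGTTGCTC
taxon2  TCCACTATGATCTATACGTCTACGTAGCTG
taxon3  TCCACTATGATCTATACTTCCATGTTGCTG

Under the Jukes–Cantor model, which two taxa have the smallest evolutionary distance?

taxon2 and taxon3

taxon1–taxon2: 11/30 differ, p = 0.367, d = 0.503.
taxon1–taxon3: 11/30 differ, p = 0.367, d = 0.503.
taxon2–taxon3: 4/30 differ, p = 0.133, d = 0.147.
The smallest distance is between taxon2 and taxon3.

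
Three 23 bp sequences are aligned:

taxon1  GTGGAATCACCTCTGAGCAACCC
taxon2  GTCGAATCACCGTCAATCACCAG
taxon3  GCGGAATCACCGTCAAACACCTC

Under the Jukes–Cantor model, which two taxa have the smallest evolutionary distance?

taxon2 and taxon3

taxon1–taxon2: 9/23 differ, p = 0.391, d = 0.553.
taxon1–taxon3: 8/23 differ, p = 0.348, d = 0.467.
taxon2–taxon3: 5/23 differ, p = 0.217, d = 0.257.
The smallest distance is between taxon2 and taxon3.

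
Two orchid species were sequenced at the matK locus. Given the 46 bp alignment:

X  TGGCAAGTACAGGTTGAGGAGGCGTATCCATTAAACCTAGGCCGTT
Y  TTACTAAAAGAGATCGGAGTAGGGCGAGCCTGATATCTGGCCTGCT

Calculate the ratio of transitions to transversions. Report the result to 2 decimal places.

Transitions are A↔G and C↔T; transversions are all other mismatches.
Transitions: 13. Transversions: 12.
R = 13/12 = 1.083333… ≈ 1.08 (to 2 d.p.).

1.08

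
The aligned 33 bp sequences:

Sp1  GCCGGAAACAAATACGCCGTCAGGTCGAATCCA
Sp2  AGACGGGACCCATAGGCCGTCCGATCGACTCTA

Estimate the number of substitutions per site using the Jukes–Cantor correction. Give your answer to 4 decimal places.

0.5587

The sequences differ at 13 of 33 sites, so p = 13/33 ≈ 0.393939.
d = −(3/4) ln(1 − 4p/3) = −0.75 ln(1 − 0.525252) = −0.75 ln(0.474748)
  = −0.75 × (-0.744971) = 0.558728 substitutions/site.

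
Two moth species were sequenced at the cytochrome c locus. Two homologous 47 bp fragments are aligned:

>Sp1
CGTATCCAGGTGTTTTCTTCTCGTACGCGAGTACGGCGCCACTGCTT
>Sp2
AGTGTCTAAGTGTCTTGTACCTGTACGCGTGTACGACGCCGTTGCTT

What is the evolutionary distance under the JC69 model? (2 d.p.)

The sequences differ at 13 of 47 sites, so p = 13/47 ≈ 0.276596.
d = −(3/4) ln(1 − 4p/3) = −0.75 ln(1 − 0.368795) = −0.75 ln(0.631205)
  = −0.75 × (-0.460125) = 0.345094 substitutions/site.

0.35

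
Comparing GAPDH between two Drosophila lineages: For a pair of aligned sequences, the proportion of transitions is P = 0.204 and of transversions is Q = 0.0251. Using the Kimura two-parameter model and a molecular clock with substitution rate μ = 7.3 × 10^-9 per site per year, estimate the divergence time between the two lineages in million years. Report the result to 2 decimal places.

20.32

Under the Kimura two-parameter model, d = −½ ln(1 − 2P − Q) − ¼ ln(1 − 2Q).
1 − 2P − Q = 0.5669, giving −½ ln(0.5669) = 0.283786.
1 − 2Q = 0.9498, giving −¼ ln(0.9498) = 0.012876.
d = 0.283786 + 0.012876 = 0.296662.
Under a molecular clock d = 2μt, so t = d/(2μ) = 0.296662 / (2 × 7.3 × 10^-9) = 20.32 million years.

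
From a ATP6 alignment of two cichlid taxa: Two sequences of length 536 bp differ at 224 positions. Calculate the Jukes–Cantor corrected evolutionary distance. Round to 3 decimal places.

p = 224/536 ≈ 0.41791.
d = −(3/4) ln(1 − 4p/3) = −0.75 ln(1 − 0.557213) = −0.75 ln(0.442787)
  = −0.75 × (-0.814666) = 0.611000 substitutions/site.

0.611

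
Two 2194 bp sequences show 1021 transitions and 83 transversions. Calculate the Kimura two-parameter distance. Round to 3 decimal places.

P = 1021/2194 ≈ 0.46536 and Q = 83/2194 ≈ 0.03783.
Under the Kimura two-parameter model, d = −½ ln(1 − 2P − Q) − ¼ ln(1 − 2Q).
1 − 2P − Q = 0.03145, giving −½ ln(0.03145) = 1.729678.
1 − 2Q = 0.92434, giving −¼ ln(0.92434) = 0.019669.
d = 1.729678 + 0.019669 = 1.749347.

1.749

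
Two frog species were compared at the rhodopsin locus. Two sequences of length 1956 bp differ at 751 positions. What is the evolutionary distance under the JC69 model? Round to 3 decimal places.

0.538

p = 751/1956 ≈ 0.383947.
d = −(3/4) ln(1 − 4p/3) = −0.75 ln(1 − 0.511929) = −0.75 ln(0.488071)
  = −0.75 × (-0.717294) = 0.537971 substitutions/site.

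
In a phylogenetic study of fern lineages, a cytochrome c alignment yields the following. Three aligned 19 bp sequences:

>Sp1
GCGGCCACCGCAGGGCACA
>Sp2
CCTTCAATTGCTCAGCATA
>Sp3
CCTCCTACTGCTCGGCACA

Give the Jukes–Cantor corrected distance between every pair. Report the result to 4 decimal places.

d(Sp1,Sp2) = 0.9074, d(Sp1,Sp3) = 0.5068, d(Sp2,Sp3) = 0.3241

Sp1–Sp2: 10/19 sites differ → p ≈ 0.526316, d = −0.75 ln(1 − 0.701755) = 0.907380 ≈ 0.9074.
Sp1–Sp3: 7/19 sites differ → p ≈ 0.368421, d = −0.75 ln(1 − 0.491228) = 0.506816 ≈ 0.5068.
Sp2–Sp3: 5/19 sites differ → p ≈ 0.263158, d = −0.75 ln(1 − 0.350877) = 0.324100 ≈ 0.3241.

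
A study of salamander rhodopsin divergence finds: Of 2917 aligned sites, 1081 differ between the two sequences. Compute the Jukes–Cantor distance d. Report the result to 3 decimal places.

p = 1081/2917 ≈ 0.370586.
d = −(3/4) ln(1 − 4p/3) = −0.75 ln(1 − 0.494115) = −0.75 ln(0.505885)
  = −0.75 × (-0.681446) = 0.511085 substitutions/site.

0.511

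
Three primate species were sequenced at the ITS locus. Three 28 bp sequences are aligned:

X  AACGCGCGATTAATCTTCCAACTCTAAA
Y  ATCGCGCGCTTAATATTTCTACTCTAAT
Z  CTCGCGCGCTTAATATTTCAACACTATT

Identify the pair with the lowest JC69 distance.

X–Y: 6/28 differ, p = 0.214, d = 0.252.
X–Z: 8/28 differ, p = 0.286, d = 0.360.
Y–Z: 4/28 differ, p = 0.143, d = 0.158.
The smallest distance is between Y and Z.

Y and Z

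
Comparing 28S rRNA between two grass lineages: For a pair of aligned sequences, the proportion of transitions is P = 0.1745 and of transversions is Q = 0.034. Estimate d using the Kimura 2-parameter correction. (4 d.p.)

0.2590

Under the Kimura two-parameter model, d = −½ ln(1 − 2P − Q) − ¼ ln(1 − 2Q).
1 − 2P − Q = 0.617, giving −½ ln(0.617) = 0.241443.
1 − 2Q = 0.932, giving −¼ ln(0.932) = 0.017606.
d = 0.241443 + 0.017606 = 0.259049.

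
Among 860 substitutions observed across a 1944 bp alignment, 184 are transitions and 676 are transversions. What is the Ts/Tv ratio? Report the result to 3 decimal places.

0.272

R = 184/676 = 0.272189… ≈ 0.272 (to 3 d.p.).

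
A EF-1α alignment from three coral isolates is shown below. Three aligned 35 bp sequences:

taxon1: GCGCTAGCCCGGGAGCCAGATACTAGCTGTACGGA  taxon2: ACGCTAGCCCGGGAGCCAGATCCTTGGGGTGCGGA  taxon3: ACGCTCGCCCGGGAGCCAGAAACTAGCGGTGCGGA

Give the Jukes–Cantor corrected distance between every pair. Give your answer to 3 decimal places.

taxon1–taxon2: 6/35 sites differ → p ≈ 0.171429, d = −0.75 ln(1 − 0.228572) = 0.194634 ≈ 0.195.
taxon1–taxon3: 5/35 sites differ → p ≈ 0.142857, d = −0.75 ln(1 − 0.190476) = 0.158482 ≈ 0.158.
taxon2–taxon3: 5/35 sites differ → p ≈ 0.142857, d = −0.75 ln(1 − 0.190476) = 0.158482 ≈ 0.158.

d(taxon1,taxon2) = 0.195, d(taxon1,taxon3) = 0.158, d(taxon2,taxon3) = 0.158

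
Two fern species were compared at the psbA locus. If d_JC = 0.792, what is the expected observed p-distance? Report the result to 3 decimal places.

0.489

p = (3/4)(1 − e^(−4d/3)) = 0.75 × (1 − e^(-1.056)) = 0.75 × (1 − 0.347844) = 0.489117.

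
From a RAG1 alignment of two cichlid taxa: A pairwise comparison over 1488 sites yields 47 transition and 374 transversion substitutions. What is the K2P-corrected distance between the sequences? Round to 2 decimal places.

P = 47/1488 ≈ 0.031586 and Q = 374/1488 ≈ 0.251344.
Under the Kimura two-parameter model, d = −½ ln(1 − 2P − Q) − ¼ ln(1 − 2Q).
1 − 2P − Q = 0.685484, giving −½ ln(0.685484) = 0.188815.
1 − 2Q = 0.497312, giving −¼ ln(0.497312) = 0.174634.
d = 0.188815 + 0.174634 = 0.363449.

0.36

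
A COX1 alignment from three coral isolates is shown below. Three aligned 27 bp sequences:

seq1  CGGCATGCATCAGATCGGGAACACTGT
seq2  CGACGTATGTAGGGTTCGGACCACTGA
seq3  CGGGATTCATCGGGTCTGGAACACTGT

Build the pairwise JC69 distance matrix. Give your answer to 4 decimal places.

seq1–seq2: 12/27 sites differ → p ≈ 0.444444, d = −0.75 ln(1 − 0.592592) = 0.673455 ≈ 0.6735.
seq1–seq3: 5/27 sites differ → p ≈ 0.185185, d = −0.75 ln(1 − 0.246913) = 0.212681 ≈ 0.2127.
seq2–seq3: 11/27 sites differ → p ≈ 0.407407, d = −0.75 ln(1 − 0.543209) = 0.587647 ≈ 0.5876.

d(seq1,seq2) = 0.6735, d(seq1,seq3) = 0.2127, d(seq2,seq3) = 0.5876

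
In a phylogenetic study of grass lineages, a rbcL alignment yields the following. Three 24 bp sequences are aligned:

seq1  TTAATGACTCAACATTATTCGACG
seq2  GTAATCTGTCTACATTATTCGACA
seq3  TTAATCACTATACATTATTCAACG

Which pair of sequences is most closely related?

seq1 and seq3

seq1–seq2: 6/24 differ, p = 0.250, d = 0.304.
seq1–seq3: 4/24 differ, p = 0.167, d = 0.188.
seq2–seq3: 6/24 differ, p = 0.250, d = 0.304.
The smallest distance is between seq1 and seq3.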